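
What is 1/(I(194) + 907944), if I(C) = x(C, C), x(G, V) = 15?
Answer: 1/907959 ≈ 1.1014e-6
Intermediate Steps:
I(C) = 15
1/(I(194) + 907944) = 1/(15 + 907944) = 1/907959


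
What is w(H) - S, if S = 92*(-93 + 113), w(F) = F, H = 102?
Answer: -1738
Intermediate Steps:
S = 1840 (S = 92*20 = 1840)
w(H) - S = 102 - 1*1840 = 102 - 1840 = -1738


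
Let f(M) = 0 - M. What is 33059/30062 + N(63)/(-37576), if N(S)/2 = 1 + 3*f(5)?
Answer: 11098810/10085801 ≈ 1.1004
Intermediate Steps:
f(M) = -M
N(S) = -28 (N(S) = 2*(1 + 3*(-1*5)) = 2*(1 + 3*(-5)) = 2*(1 - 15) = 2*(-14) = -28)
33059/30062 + N(63)/(-37576) = 33059/30062 - 28/(-37576) = 33059*(1/30062) - 28*(-1/37576) = 33059/30062 + 1/1342 = 11098810/10085801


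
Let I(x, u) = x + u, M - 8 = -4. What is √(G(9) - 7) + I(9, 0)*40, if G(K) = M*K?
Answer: 360 + √29 ≈ 365.39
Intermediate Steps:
M = 4 (M = 8 - 4 = 4)
G(K) = 4*K
I(x, u) = u + x
√(G(9) - 7) + I(9, 0)*40 = √(4*9 - 7) + (0 + 9)*40 = √(36 - 7) + 9*40 = √29 + 360 = 360 + √29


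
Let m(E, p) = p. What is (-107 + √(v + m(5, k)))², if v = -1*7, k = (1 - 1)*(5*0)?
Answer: (107 - I*√7)² ≈ 11442.0 - 566.19*I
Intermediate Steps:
k = 0 (k = 0*0 = 0)
v = -7
(-107 + √(v + m(5, k)))² = (-107 + √(-7 + 0))² = (-107 + √(-7))² = (-107 + I*√7)²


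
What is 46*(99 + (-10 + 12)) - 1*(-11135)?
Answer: 15781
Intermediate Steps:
46*(99 + (-10 + 12)) - 1*(-11135) = 46*(99 + 2) + 11135 = 46*101 + 11135 = 4646 + 11135 = 15781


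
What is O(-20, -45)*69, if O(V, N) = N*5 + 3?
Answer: -15318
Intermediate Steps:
O(V, N) = 3 + 5*N (O(V, N) = 5*N + 3 = 3 + 5*N)
O(-20, -45)*69 = (3 + 5*(-45))*69 = (3 - 225)*69 = -222*69 = -15318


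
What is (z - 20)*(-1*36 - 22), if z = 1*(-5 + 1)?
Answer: 1392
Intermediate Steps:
z = -4 (z = 1*(-4) = -4)
(z - 20)*(-1*36 - 22) = (-4 - 20)*(-1*36 - 22) = -24*(-36 - 22) = -24*(-58) = 1392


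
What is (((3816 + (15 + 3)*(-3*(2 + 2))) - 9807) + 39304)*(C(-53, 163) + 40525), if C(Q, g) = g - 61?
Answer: 1344631819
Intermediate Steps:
C(Q, g) = -61 + g
(((3816 + (15 + 3)*(-3*(2 + 2))) - 9807) + 39304)*(C(-53, 163) + 40525) = (((3816 + (15 + 3)*(-3*(2 + 2))) - 9807) + 39304)*((-61 + 163) + 40525) = (((3816 + 18*(-3*4)) - 9807) + 39304)*(102 + 40525) = (((3816 + 18*(-12)) - 9807) + 39304)*40627 = (((3816 - 216) - 9807) + 39304)*40627 = ((3600 - 9807) + 39304)*40627 = (-6207 + 39304)*40627 = 33097*40627 = 1344631819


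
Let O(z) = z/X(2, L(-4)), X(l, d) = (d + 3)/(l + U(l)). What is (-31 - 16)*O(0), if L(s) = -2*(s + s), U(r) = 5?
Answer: 0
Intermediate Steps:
L(s) = -4*s
X(l, d) = (3 + d)/(5 + l) (X(l, d) = (d + 3)/(l + 5) = (3 + d)/(5 + l))
O(z) = 7*z/19 (O(z) = z/(((3 - 4*(-4))/(5 + 2))) = z/(((3 + 16)/7)) = z/(((⅐)*19)) = z/(19/7) = z*(7/19) = 7*z/19)
(-31 - 16)*O(0) = (-31 - 16)*((7/19)*0) = -47*0 = 0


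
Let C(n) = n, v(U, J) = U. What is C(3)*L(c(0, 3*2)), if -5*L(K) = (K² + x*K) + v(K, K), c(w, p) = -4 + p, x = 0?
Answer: -18/5 ≈ -3.6000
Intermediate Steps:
L(K) = -K/5 - K²/5 (L(K) = -((K² + 0*K) + K)/5 = -((K² + 0) + K)/5 = -(K² + K)/5 = -(K + K²)/5 = -K/5 - K²/5)
C(3)*L(c(0, 3*2)) = 3*((-4 + 3*2)*(-1 - (-4 + 3*2))/5) = 3*((-4 + 6)*(-1 - (-4 + 6))/5) = 3*((⅕)*2*(-1 - 1*2)) = 3*((⅕)*2*(-1 - 2)) = 3*((⅕)*2*(-3)) = 3*(-6/5) = -18/5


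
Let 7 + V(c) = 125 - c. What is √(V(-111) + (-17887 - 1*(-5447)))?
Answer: I*√12211 ≈ 110.5*I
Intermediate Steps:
V(c) = 118 - c (V(c) = -7 + (125 - c) = 118 - c)
√(V(-111) + (-17887 - 1*(-5447))) = √((118 - 1*(-111)) + (-17887 - 1*(-5447))) = √((118 + 111) + (-17887 + 5447)) = √(229 - 12440) = √(-12211) = I*√12211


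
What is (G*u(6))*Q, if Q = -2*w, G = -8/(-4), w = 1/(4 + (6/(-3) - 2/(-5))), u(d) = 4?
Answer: -20/3 ≈ -6.6667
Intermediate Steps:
w = 5/12 (w = 1/(4 + (6*(-⅓) - 2*(-⅕))) = 1/(4 + (-2 + ⅖)) = 1/(4 - 8/5) = 1/(12/5) = 5/12 ≈ 0.41667)
G = 2 (G = -8*(-¼) = 2)
Q = -⅚ (Q = -2*5/12 = -⅚ ≈ -0.83333)
(G*u(6))*Q = (2*4)*(-⅚) = 8*(-⅚) = -20/3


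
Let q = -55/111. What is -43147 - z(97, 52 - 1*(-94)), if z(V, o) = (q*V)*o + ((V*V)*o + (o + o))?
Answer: -156525073/111 ≈ -1.4101e+6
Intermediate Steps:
q = -55/111 (q = -55*1/111 = -55/111 ≈ -0.49550)
z(V, o) = 2*o + o*V**2 - 55*V*o/111 (z(V, o) = (-55*V/111)*o + ((V*V)*o + (o + o)) = -55*V*o/111 + (V**2*o + 2*o) = -55*V*o/111 + (o*V**2 + 2*o) = -55*V*o/111 + (2*o + o*V**2) = 2*o + o*V**2 - 55*V*o/111)
-43147 - z(97, 52 - 1*(-94)) = -43147 - (52 - 1*(-94))*(222 - 55*97 + 111*97**2)/111 = -43147 - (52 + 94)*(222 - 5335 + 111*9409)/111 = -43147 - 146*(222 - 5335 + 1044399)/111 = -43147 - 146*1039286/111 = -43147 - 1*151735756/111 = -43147 - 151735756/111 = -156525073/111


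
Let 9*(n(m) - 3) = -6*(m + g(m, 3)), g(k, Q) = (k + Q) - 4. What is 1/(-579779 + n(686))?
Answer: -1/580690 ≈ -1.7221e-6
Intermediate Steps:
g(k, Q) = -4 + Q + k (g(k, Q) = (Q + k) - 4 = -4 + Q + k)
n(m) = 11/3 - 4*m/3 (n(m) = 3 + (-6*(m + (-4 + 3 + m)))/9 = 3 + (-6*(m + (-1 + m)))/9 = 3 + (-6*(-1 + 2*m))/9 = 3 + (6 - 12*m)/9 = 3 + (2/3 - 4*m/3) = 11/3 - 4*m/3)
1/(-579779 + n(686)) = 1/(-579779 + (11/3 - 4/3*686)) = 1/(-579779 + (11/3 - 2744/3)) = 1/(-579779 - 911) = 1/(-580690) = -1/580690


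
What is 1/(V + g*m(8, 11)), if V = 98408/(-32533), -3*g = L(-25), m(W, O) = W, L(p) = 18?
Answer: -32533/1659992 ≈ -0.019598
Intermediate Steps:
g = -6 (g = -⅓*18 = -6)
V = -98408/32533 (V = 98408*(-1/32533) = -98408/32533 ≈ -3.0249)
1/(V + g*m(8, 11)) = 1/(-98408/32533 - 6*8) = 1/(-98408/32533 - 48) = 1/(-1659992/32533) = -32533/1659992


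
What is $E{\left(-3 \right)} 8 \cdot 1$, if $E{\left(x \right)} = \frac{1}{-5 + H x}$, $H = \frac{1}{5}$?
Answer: $- \frac{10}{7} \approx -1.4286$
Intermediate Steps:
$H = \frac{1}{5} \approx 0.2$
$E{\left(x \right)} = \frac{1}{-5 + \frac{x}{5}}$
$E{\left(-3 \right)} 8 \cdot 1 = \frac{5}{-25 - 3} \cdot 8 \cdot 1 = \frac{5}{-28} \cdot 8 \cdot 1 = 5 \left(- \frac{1}{28}\right) 8 \cdot 1 = \left(- \frac{5}{28}\right) 8 \cdot 1 = \left(- \frac{10}{7}\right) 1 = - \frac{10}{7}$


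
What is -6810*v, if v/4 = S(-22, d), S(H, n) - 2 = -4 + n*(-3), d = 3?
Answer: 299640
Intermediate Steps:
S(H, n) = -2 - 3*n (S(H, n) = 2 + (-4 + n*(-3)) = 2 + (-4 - 3*n) = -2 - 3*n)
v = -44 (v = 4*(-2 - 3*3) = 4*(-2 - 9) = 4*(-11) = -44)
-6810*v = -6810*(-44) = 299640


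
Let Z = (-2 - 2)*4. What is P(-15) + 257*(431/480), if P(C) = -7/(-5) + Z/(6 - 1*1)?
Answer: 109903/480 ≈ 228.96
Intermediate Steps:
Z = -16 (Z = -4*4 = -16)
P(C) = -9/5 (P(C) = -7/(-5) - 16/(6 - 1*1) = -7*(-⅕) - 16/(6 - 1) = 7/5 - 16/5 = -9/5)
P(-15) + 257*(431/480) = -9/5 + 257*(431/480) = -9/5 + 110767/480 = 109903/480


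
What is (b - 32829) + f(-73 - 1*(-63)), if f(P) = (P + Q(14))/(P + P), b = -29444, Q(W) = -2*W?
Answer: -622711/10 ≈ -62271.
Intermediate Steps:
f(P) = (-28 + P)/(2*P) (f(P) = (P - 2*14)/(P + P) = (P - 28)/((2*P)) = (-28 + P)*(1/(2*P)) = (-28 + P)/(2*P))
(b - 32829) + f(-73 - 1*(-63)) = (-29444 - 32829) + (-28 + (-73 - 1*(-63)))/(2*(-73 - 1*(-63))) = -62273 + (-28 + (-73 + 63))/(2*(-73 + 63)) = -62273 + (½)*(-28 - 10)/(-10) = -62273 + (½)*(-⅒)*(-38) = -62273 + 19/10 = -622711/10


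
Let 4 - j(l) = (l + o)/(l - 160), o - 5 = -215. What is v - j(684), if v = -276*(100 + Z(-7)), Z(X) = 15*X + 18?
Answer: -940867/262 ≈ -3591.1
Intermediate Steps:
o = -210 (o = 5 - 215 = -210)
j(l) = 4 - (-210 + l)/(-160 + l) (j(l) = 4 - (l - 210)/(l - 160) = 4 - (-210 + l)/(-160 + l))
Z(X) = 18 + 15*X
v = -3588 (v = -276*(100 + (18 + 15*(-7))) = -276*(100 + (18 - 105)) = -276*(100 - 87) = -276*13 = -3588)
v - j(684) = -3588 - (-430 + 3*684)/(-160 + 684) = -3588 - (-430 + 2052)/524 = -3588 - 1622/524 = -3588 - 1*811/262 = -3588 - 811/262 = -940867/262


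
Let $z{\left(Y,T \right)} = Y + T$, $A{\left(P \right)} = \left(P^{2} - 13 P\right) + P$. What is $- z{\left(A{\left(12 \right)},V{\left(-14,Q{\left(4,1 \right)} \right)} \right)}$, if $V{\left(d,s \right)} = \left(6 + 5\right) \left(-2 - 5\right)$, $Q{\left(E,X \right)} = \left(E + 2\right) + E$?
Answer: $77$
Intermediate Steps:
$Q{\left(E,X \right)} = 2 + 2 E$ ($Q{\left(E,X \right)} = \left(2 + E\right) + E = 2 + 2 E$)
$V{\left(d,s \right)} = -77$ ($V{\left(d,s \right)} = 11 \left(-7\right) = -77$)
$A{\left(P \right)} = P^{2} - 12 P$
$z{\left(Y,T \right)} = T + Y$
$- z{\left(A{\left(12 \right)},V{\left(-14,Q{\left(4,1 \right)} \right)} \right)} = - (-77 + 12 \left(-12 + 12\right)) = - (-77 + 12 \cdot 0) = - (-77 + 0) = \left(-1\right) \left(-77\right) = 77$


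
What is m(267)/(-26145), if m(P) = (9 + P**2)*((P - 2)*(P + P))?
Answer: -224208444/581 ≈ -3.8590e+5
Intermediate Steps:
m(P) = 2*P*(-2 + P)*(9 + P**2) (m(P) = (9 + P**2)*((-2 + P)*(2*P)) = (9 + P**2)*(2*P*(-2 + P)) = 2*P*(-2 + P)*(9 + P**2))
m(267)/(-26145) = (2*267*(-18 + 267**3 - 2*267**2 + 9*267))/(-26145) = (2*267*(-18 + 19034163 - 2*71289 + 2403))*(-1/26145) = (2*267*(-18 + 19034163 - 142578 + 2403))*(-1/26145) = (2*267*18893970)*(-1/26145) = 10089379980*(-1/26145) = -224208444/581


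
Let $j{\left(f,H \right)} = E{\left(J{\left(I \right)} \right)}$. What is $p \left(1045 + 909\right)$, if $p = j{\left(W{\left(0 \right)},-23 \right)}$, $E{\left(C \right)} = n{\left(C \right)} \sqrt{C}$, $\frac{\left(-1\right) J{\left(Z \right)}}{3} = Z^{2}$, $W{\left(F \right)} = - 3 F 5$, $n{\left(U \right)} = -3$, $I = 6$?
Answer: $- 35172 i \sqrt{3} \approx - 60920.0 i$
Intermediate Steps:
$W{\left(F \right)} = - 15 F$
$J{\left(Z \right)} = - 3 Z^{2}$
$E{\left(C \right)} = - 3 \sqrt{C}$
$j{\left(f,H \right)} = - 18 i \sqrt{3}$ ($j{\left(f,H \right)} = - 3 \sqrt{- 3 \cdot 6^{2}} = - 3 \sqrt{\left(-3\right) 36} = - 3 \sqrt{-108} = - 3 \cdot 6 i \sqrt{3} = - 18 i \sqrt{3}$)
$p = - 18 i \sqrt{3} \approx - 31.177 i$
$p \left(1045 + 909\right) = - 18 i \sqrt{3} \left(1045 + 909\right) = - 18 i \sqrt{3} \cdot 1954 = - 35172 i \sqrt{3}$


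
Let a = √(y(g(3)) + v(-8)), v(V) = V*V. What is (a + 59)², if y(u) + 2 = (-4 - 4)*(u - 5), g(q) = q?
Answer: (59 + √78)² ≈ 4601.1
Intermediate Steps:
v(V) = V²
y(u) = 38 - 8*u (y(u) = -2 + (-4 - 4)*(u - 5) = -2 - 8*(-5 + u) = -2 + (40 - 8*u) = 38 - 8*u)
a = √78 (a = √((38 - 8*3) + (-8)²) = √((38 - 24) + 64) = √(14 + 64) = √78 ≈ 8.8318)
(a + 59)² = (√78 + 59)² = (59 + √78)²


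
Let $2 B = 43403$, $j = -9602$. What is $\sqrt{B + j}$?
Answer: $\frac{\sqrt{48398}}{2} \approx 110.0$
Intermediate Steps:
$B = \frac{43403}{2}$ ($B = \frac{1}{2} \cdot 43403 = \frac{43403}{2} \approx 21702.0$)
$\sqrt{B + j} = \sqrt{\frac{43403}{2} - 9602} = \sqrt{\frac{24199}{2}} = \frac{\sqrt{48398}}{2}$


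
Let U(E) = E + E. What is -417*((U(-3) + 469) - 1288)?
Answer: 344025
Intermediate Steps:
U(E) = 2*E
-417*((U(-3) + 469) - 1288) = -417*((2*(-3) + 469) - 1288) = -417*((-6 + 469) - 1288) = -417*(463 - 1288) = -417*(-825) = 344025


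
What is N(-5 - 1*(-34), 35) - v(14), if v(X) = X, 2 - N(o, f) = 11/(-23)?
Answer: -265/23 ≈ -11.522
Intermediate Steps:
N(o, f) = 57/23 (N(o, f) = 2 - 11/(-23) = 2 - 11*(-1)/23 = 2 - 1*(-11/23) = 2 + 11/23 = 57/23)
N(-5 - 1*(-34), 35) - v(14) = 57/23 - 1*14 = 57/23 - 14 = -265/23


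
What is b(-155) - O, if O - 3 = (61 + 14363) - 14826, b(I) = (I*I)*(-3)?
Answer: -71676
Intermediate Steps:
b(I) = -3*I² (b(I) = I²*(-3) = -3*I²)
O = -399 (O = 3 + ((61 + 14363) - 14826) = 3 + (14424 - 14826) = 3 - 402 = -399)
b(-155) - O = -3*(-155)² - 1*(-399) = -3*24025 + 399 = -72075 + 399 = -71676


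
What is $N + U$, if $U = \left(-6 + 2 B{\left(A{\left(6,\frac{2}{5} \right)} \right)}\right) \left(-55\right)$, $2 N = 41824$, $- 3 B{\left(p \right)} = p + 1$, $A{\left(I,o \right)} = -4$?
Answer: $21132$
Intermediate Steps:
$B{\left(p \right)} = - \frac{1}{3} - \frac{p}{3}$ ($B{\left(p \right)} = - \frac{p + 1}{3} = - \frac{1 + p}{3} = - \frac{1}{3} - \frac{p}{3}$)
$N = 20912$ ($N = \frac{1}{2} \cdot 41824 = 20912$)
$U = 220$ ($U = \left(-6 + 2 \left(- \frac{1}{3} - - \frac{4}{3}\right)\right) \left(-55\right) = \left(-6 + 2 \left(- \frac{1}{3} + \frac{4}{3}\right)\right) \left(-55\right) = \left(-6 + 2 \cdot 1\right) \left(-55\right) = \left(-6 + 2\right) \left(-55\right) = \left(-4\right) \left(-55\right) = 220$)
$N + U = 20912 + 220 = 21132$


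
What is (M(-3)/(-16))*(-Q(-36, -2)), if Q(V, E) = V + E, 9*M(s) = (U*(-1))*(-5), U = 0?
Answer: 0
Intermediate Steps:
M(s) = 0 (M(s) = ((0*(-1))*(-5))/9 = (0*(-5))/9 = (1/9)*0 = 0)
Q(V, E) = E + V
(M(-3)/(-16))*(-Q(-36, -2)) = (0/(-16))*(-(-2 - 36)) = (0*(-1/16))*(-1*(-38)) = 0*38 = 0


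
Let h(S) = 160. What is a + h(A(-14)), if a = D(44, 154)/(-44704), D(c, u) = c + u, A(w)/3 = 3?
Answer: 325111/2032 ≈ 160.00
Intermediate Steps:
A(w) = 9 (A(w) = 3*3 = 9)
a = -9/2032 (a = (44 + 154)/(-44704) = 198*(-1/44704) = -9/2032 ≈ -0.0044291)
a + h(A(-14)) = -9/2032 + 160 = 325111/2032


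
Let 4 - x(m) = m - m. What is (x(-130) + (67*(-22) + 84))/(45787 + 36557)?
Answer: -231/13724 ≈ -0.016832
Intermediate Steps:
x(m) = 4 (x(m) = 4 - (m - m) = 4 - 1*0 = 4 + 0 = 4)
(x(-130) + (67*(-22) + 84))/(45787 + 36557) = (4 + (67*(-22) + 84))/(45787 + 36557) = (4 + (-1474 + 84))/82344 = (4 - 1390)*(1/82344) = -1386*1/82344 = -231/13724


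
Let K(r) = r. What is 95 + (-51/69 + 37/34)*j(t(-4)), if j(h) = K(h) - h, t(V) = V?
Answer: 95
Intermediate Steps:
j(h) = 0 (j(h) = h - h = 0)
95 + (-51/69 + 37/34)*j(t(-4)) = 95 + (-51/69 + 37/34)*0 = 95 + (-51*1/69 + 37*(1/34))*0 = 95 + (-17/23 + 37/34)*0 = 95 + (273/782)*0 = 95 + 0 = 95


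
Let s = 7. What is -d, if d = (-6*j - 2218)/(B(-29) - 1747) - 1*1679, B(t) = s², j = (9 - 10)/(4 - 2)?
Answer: 2848727/1698 ≈ 1677.7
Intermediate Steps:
j = -½ (j = -1/2 = -1*½ = -½ ≈ -0.50000)
B(t) = 49 (B(t) = 7² = 49)
d = -2848727/1698 (d = (-6*(-½) - 2218)/(49 - 1747) - 1*1679 = (3 - 2218)/(-1698) - 1679 = -2215*(-1/1698) - 1679 = 2215/1698 - 1679 = -2848727/1698 ≈ -1677.7)
-d = -1*(-2848727/1698) = 2848727/1698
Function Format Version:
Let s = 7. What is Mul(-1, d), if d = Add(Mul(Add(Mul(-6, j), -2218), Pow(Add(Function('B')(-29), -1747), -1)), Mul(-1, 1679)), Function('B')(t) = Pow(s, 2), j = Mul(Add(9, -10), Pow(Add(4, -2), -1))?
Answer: Rational(2848727, 1698) ≈ 1677.7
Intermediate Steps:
j = Rational(-1, 2) (j = Mul(-1, Pow(2, -1)) = Mul(-1, Rational(1, 2)) = Rational(-1, 2) ≈ -0.50000)
Function('B')(t) = 49 (Function('B')(t) = Pow(7, 2) = 49)
d = Rational(-2848727, 1698) (d = Add(Mul(Add(Mul(-6, Rational(-1, 2)), -2218), Pow(Add(49, -1747), -1)), Mul(-1, 1679)) = Add(Mul(Add(3, -2218), Pow(-1698, -1)), -1679) = Add(Mul(-2215, Rational(-1, 1698)), -1679) = Add(Rational(2215, 1698), -1679) = Rational(-2848727, 1698) ≈ -1677.7)
Mul(-1, d) = Mul(-1, Rational(-2848727, 1698)) = Rational(2848727, 1698)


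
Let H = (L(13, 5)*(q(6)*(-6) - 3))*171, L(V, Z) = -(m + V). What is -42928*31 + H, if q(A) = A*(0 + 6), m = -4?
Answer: -993727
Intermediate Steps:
q(A) = 6*A (q(A) = A*6 = 6*A)
L(V, Z) = 4 - V (L(V, Z) = -(-4 + V) = 4 - V)
H = 337041 (H = ((4 - 1*13)*((6*6)*(-6) - 3))*171 = ((4 - 13)*(36*(-6) - 3))*171 = -9*(-216 - 3)*171 = -9*(-219)*171 = 1971*171 = 337041)
-42928*31 + H = -42928*31 + 337041 = -1330768 + 337041 = -993727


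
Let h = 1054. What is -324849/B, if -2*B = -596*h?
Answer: -10479/10132 ≈ -1.0342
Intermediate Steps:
B = 314092 (B = -(-298)*1054 = -½*(-628184) = 314092)
-324849/B = -324849/314092 = -324849*1/314092 = -10479/10132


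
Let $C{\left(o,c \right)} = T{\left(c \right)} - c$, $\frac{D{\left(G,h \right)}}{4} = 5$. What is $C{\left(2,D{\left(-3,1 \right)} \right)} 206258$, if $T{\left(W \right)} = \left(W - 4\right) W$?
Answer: $61877400$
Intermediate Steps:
$T{\left(W \right)} = W \left(-4 + W\right)$ ($T{\left(W \right)} = \left(-4 + W\right) W = W \left(-4 + W\right)$)
$D{\left(G,h \right)} = 20$ ($D{\left(G,h \right)} = 4 \cdot 5 = 20$)
$C{\left(o,c \right)} = - c + c \left(-4 + c\right)$ ($C{\left(o,c \right)} = c \left(-4 + c\right) - c = - c + c \left(-4 + c\right)$)
$C{\left(2,D{\left(-3,1 \right)} \right)} 206258 = 20 \left(-5 + 20\right) 206258 = 20 \cdot 15 \cdot 206258 = 300 \cdot 206258 = 61877400$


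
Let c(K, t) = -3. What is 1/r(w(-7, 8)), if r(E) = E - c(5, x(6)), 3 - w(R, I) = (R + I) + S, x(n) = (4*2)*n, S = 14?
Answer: -⅑ ≈ -0.11111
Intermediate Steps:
x(n) = 8*n
w(R, I) = -11 - I - R (w(R, I) = 3 - ((R + I) + 14) = 3 - ((I + R) + 14) = 3 - (14 + I + R) = 3 + (-14 - I - R) = -11 - I - R)
r(E) = 3 + E (r(E) = E - 1*(-3) = E + 3 = 3 + E)
1/r(w(-7, 8)) = 1/(3 + (-11 - 1*8 - 1*(-7))) = 1/(3 + (-11 - 8 + 7)) = 1/(3 - 12) = 1/(-9) = -⅑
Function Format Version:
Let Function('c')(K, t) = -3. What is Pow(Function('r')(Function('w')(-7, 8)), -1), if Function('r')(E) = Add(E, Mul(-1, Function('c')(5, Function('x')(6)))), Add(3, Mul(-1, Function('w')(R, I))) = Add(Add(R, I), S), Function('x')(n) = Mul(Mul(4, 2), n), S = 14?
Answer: Rational(-1, 9) ≈ -0.11111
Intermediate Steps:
Function('x')(n) = Mul(8, n)
Function('w')(R, I) = Add(-11, Mul(-1, I), Mul(-1, R)) (Function('w')(R, I) = Add(3, Mul(-1, Add(Add(R, I), 14))) = Add(3, Mul(-1, Add(Add(I, R), 14))) = Add(3, Mul(-1, Add(14, I, R))) = Add(3, Add(-14, Mul(-1, I), Mul(-1, R))) = Add(-11, Mul(-1, I), Mul(-1, R)))
Function('r')(E) = Add(3, E) (Function('r')(E) = Add(E, Mul(-1, -3)) = Add(E, 3) = Add(3, E))
Pow(Function('r')(Function('w')(-7, 8)), -1) = Pow(Add(3, Add(-11, Mul(-1, 8), Mul(-1, -7))), -1) = Pow(Add(3, Add(-11, -8, 7)), -1) = Pow(Add(3, -12), -1) = Pow(-9, -1) = Rational(-1, 9)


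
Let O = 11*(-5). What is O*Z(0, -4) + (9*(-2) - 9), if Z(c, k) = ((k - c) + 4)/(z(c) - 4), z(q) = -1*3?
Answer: -27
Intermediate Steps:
z(q) = -3
O = -55
Z(c, k) = -4/7 - k/7 + c/7 (Z(c, k) = ((k - c) + 4)/(-3 - 4) = (4 + k - c)/(-7) = (4 + k - c)*(-⅐) = -4/7 - k/7 + c/7)
O*Z(0, -4) + (9*(-2) - 9) = -55*(-4/7 - ⅐*(-4) + (⅐)*0) + (9*(-2) - 9) = -55*(-4/7 + 4/7 + 0) + (-18 - 9) = -55*0 - 27 = 0 - 27 = -27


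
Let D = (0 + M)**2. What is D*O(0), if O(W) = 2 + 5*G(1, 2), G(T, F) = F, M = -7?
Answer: 588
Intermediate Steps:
O(W) = 12 (O(W) = 2 + 5*2 = 2 + 10 = 12)
D = 49 (D = (0 - 7)**2 = (-7)**2 = 49)
D*O(0) = 49*12 = 588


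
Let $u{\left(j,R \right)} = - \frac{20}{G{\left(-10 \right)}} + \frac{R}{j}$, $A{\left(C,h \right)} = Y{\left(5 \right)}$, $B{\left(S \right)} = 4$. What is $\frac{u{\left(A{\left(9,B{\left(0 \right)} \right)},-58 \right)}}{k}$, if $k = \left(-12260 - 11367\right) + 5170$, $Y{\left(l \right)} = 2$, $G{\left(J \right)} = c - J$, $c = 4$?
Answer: $\frac{213}{129199} \approx 0.0016486$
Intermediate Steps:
$G{\left(J \right)} = 4 - J$
$A{\left(C,h \right)} = 2$
$u{\left(j,R \right)} = - \frac{10}{7} + \frac{R}{j}$ ($u{\left(j,R \right)} = - \frac{20}{4 - -10} + \frac{R}{j} = - \frac{20}{4 + 10} + \frac{R}{j} = - \frac{20}{14} + \frac{R}{j} = \left(-20\right) \frac{1}{14} + \frac{R}{j} = - \frac{10}{7} + \frac{R}{j}$)
$k = -18457$ ($k = -23627 + 5170 = -18457$)
$\frac{u{\left(A{\left(9,B{\left(0 \right)} \right)},-58 \right)}}{k} = \frac{- \frac{10}{7} - \frac{58}{2}}{-18457} = \left(- \frac{10}{7} - 29\right) \left(- \frac{1}{18457}\right) = \left(- \frac{213}{7}\right) \left(- \frac{1}{18457}\right) = \frac{213}{129199}$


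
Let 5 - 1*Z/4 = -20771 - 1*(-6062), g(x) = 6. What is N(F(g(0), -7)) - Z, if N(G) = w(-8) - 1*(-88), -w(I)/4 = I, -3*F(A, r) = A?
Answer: -58736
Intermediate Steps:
F(A, r) = -A/3
w(I) = -4*I
Z = 58856 (Z = 20 - 4*(-20771 - 1*(-6062)) = 20 - 4*(-20771 + 6062) = 20 - 4*(-14709) = 20 + 58836 = 58856)
N(G) = 120 (N(G) = -4*(-8) - 1*(-88) = 32 + 88 = 120)
N(F(g(0), -7)) - Z = 120 - 1*58856 = 120 - 58856 = -58736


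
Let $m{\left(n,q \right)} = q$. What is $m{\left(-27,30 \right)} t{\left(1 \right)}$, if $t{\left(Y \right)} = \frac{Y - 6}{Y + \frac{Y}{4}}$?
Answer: $-120$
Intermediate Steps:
$t{\left(Y \right)} = \frac{4 \left(-6 + Y\right)}{5 Y}$ ($t{\left(Y \right)} = \frac{-6 + Y}{Y + Y \frac{1}{4}} = \frac{-6 + Y}{Y + \frac{Y}{4}} = \frac{-6 + Y}{\frac{5}{4} Y} = \left(-6 + Y\right) \frac{4}{5 Y} = \frac{4 \left(-6 + Y\right)}{5 Y}$)
$m{\left(-27,30 \right)} t{\left(1 \right)} = 30 \frac{4 \left(-6 + 1\right)}{5 \cdot 1} = 30 \cdot \frac{4}{5} \cdot 1 \left(-5\right) = 30 \left(-4\right) = -120$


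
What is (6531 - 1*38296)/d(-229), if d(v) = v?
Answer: 31765/229 ≈ 138.71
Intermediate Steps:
(6531 - 1*38296)/d(-229) = (6531 - 1*38296)/(-229) = (6531 - 38296)*(-1/229) = -31765*(-1/229) = 31765/229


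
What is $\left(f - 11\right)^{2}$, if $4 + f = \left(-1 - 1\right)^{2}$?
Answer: $121$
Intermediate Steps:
$f = 0$ ($f = -4 + \left(-1 - 1\right)^{2} = -4 + \left(-2\right)^{2} = -4 + 4 = 0$)
$\left(f - 11\right)^{2} = \left(0 - 11\right)^{2} = \left(-11\right)^{2} = 121$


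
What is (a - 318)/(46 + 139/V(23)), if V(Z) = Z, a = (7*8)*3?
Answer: -1150/399 ≈ -2.8822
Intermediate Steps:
a = 168 (a = 56*3 = 168)
(a - 318)/(46 + 139/V(23)) = (168 - 318)/(46 + 139/23) = -150/(46 + 139*(1/23)) = -150/(46 + 139/23) = -150/1197/23 = -150*23/1197 = -1150/399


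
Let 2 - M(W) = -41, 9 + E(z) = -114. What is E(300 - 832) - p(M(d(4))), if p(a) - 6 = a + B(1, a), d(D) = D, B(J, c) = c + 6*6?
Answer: -251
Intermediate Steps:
B(J, c) = 36 + c (B(J, c) = c + 36 = 36 + c)
E(z) = -123 (E(z) = -9 - 114 = -123)
M(W) = 43 (M(W) = 2 - 1*(-41) = 2 + 41 = 43)
p(a) = 42 + 2*a (p(a) = 6 + (a + (36 + a)) = 6 + (36 + 2*a) = 42 + 2*a)
E(300 - 832) - p(M(d(4))) = -123 - (42 + 2*43) = -123 - (42 + 86) = -123 - 1*128 = -123 - 128 = -251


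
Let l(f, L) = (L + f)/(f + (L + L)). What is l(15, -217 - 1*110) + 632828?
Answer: 134792468/213 ≈ 6.3283e+5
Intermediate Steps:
l(f, L) = (L + f)/(f + 2*L)
l(15, -217 - 1*110) + 632828 = ((-217 - 1*110) + 15)/(15 + 2*(-217 - 1*110)) + 632828 = ((-217 - 110) + 15)/(15 + 2*(-217 - 110)) + 632828 = (-327 + 15)/(15 + 2*(-327)) + 632828 = -312/(15 - 654) + 632828 = -312/(-639) + 632828 = -1/639*(-312) + 632828 = 104/213 + 632828 = 134792468/213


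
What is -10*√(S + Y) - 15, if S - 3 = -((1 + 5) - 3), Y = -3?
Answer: -15 - 10*I*√3 ≈ -15.0 - 17.32*I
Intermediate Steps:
S = 0 (S = 3 - ((1 + 5) - 3) = 3 - (6 - 3) = 3 - 1*3 = 3 - 3 = 0)
-10*√(S + Y) - 15 = -10*√(0 - 3) - 15 = -10*I*√3 - 15 = -15 - 10*I*√3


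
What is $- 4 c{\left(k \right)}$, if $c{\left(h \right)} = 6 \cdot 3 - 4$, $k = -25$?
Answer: $-56$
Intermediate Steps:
$c{\left(h \right)} = 14$ ($c{\left(h \right)} = 18 - 4 = 14$)
$- 4 c{\left(k \right)} = \left(-4\right) 14 = -56$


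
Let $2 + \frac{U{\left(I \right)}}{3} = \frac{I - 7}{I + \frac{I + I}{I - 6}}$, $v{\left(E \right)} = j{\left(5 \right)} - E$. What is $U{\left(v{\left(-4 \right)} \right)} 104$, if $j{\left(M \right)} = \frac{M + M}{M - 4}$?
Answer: $- \frac{2496}{5} \approx -499.2$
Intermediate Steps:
$j{\left(M \right)} = \frac{2 M}{-4 + M}$
$v{\left(E \right)} = 10 - E$ ($v{\left(E \right)} = 2 \cdot 5 \frac{1}{-4 + 5} - E = 2 \cdot 5 \cdot 1^{-1} - E = 2 \cdot 5 \cdot 1 - E = 10 - E$)
$U{\left(I \right)} = -6 + \frac{3 \left(-7 + I\right)}{I + \frac{2 I}{-6 + I}}$ ($U{\left(I \right)} = -6 + 3 \frac{I - 7}{I + \frac{I + I}{I - 6}} = -6 + 3 \frac{-7 + I}{I + \frac{2 I}{-6 + I}} = -6 + \frac{3 \left(-7 + I\right)}{I + \frac{2 I}{-6 + I}}$)
$U{\left(v{\left(-4 \right)} \right)} 104 = \frac{3 \left(42 - \left(10 - -4\right)^{2} - 5 \left(10 - -4\right)\right)}{\left(10 - -4\right) \left(-4 + \left(10 - -4\right)\right)} 104 = \frac{3 \left(42 - \left(10 + 4\right)^{2} - 5 \left(10 + 4\right)\right)}{\left(10 + 4\right) \left(-4 + \left(10 + 4\right)\right)} 104 = \frac{3 \left(42 - 14^{2} - 70\right)}{14 \left(-4 + 14\right)} 104 = 3 \cdot \frac{1}{14} \cdot \frac{1}{10} \left(42 - 196 - 70\right) 104 = 3 \cdot \frac{1}{14} \cdot \frac{1}{10} \left(-224\right) 104 = \left(- \frac{24}{5}\right) 104 = - \frac{2496}{5}$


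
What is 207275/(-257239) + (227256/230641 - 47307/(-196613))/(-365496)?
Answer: -1145140692502475633695/1421172936340375008184 ≈ -0.80577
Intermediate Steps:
207275/(-257239) + (227256/230641 - 47307/(-196613))/(-365496) = 207275*(-1/257239) + (227256*(1/230641) - 47307*(-1/196613))*(-1/365496) = -207275/257239 + (227256/230641 + 47307/196613)*(-1/365496) = -207275/257239 + (55592417715/45347018933)*(-1/365496) = -207275/257239 - 18530805905/5524718010645256 = -1145140692502475633695/1421172936340375008184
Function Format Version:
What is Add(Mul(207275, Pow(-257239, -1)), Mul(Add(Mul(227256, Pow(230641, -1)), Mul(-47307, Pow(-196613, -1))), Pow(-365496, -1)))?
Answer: Rational(-1145140692502475633695, 1421172936340375008184) ≈ -0.80577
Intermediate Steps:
Add(Mul(207275, Pow(-257239, -1)), Mul(Add(Mul(227256, Pow(230641, -1)), Mul(-47307, Pow(-196613, -1))), Pow(-365496, -1))) = Add(Mul(207275, Rational(-1, 257239)), Mul(Add(Mul(227256, Rational(1, 230641)), Mul(-47307, Rational(-1, 196613))), Rational(-1, 365496))) = Add(Rational(-207275, 257239), Mul(Add(Rational(227256, 230641), Rational(47307, 196613)), Rational(-1, 365496))) = Add(Rational(-207275, 257239), Mul(Rational(55592417715, 45347018933), Rational(-1, 365496))) = Add(Rational(-207275, 257239), Rational(-18530805905, 5524718010645256)) = Rational(-1145140692502475633695, 1421172936340375008184)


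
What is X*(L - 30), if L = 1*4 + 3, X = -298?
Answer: 6854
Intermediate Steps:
L = 7 (L = 4 + 3 = 7)
X*(L - 30) = -298*(7 - 30) = -298*(-23) = 6854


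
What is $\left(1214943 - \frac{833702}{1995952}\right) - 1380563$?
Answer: $- \frac{165285201971}{997976} \approx -1.6562 \cdot 10^{5}$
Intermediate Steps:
$\left(1214943 - \frac{833702}{1995952}\right) - 1380563 = \left(1214943 - \frac{416851}{997976}\right) - 1380563 = \frac{1212483538517}{997976} - 1380563 = - \frac{165285201971}{997976}$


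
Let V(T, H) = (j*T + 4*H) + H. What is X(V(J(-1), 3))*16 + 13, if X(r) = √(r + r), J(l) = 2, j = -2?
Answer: 13 + 16*√22 ≈ 88.047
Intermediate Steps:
V(T, H) = -2*T + 5*H (V(T, H) = (-2*T + 4*H) + H = -2*T + 5*H)
X(r) = √2*√r (X(r) = √(2*r) = √2*√r)
X(V(J(-1), 3))*16 + 13 = (√2*√(-2*2 + 5*3))*16 + 13 = (√2*√(-4 + 15))*16 + 13 = (√2*√11)*16 + 13 = √22*16 + 13 = 16*√22 + 13 = 13 + 16*√22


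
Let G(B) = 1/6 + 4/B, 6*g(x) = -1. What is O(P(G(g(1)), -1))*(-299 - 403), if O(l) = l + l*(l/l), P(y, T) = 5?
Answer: -7020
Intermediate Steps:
g(x) = -1/6 (g(x) = (1/6)*(-1) = -1/6)
G(B) = 1/6 + 4/B (G(B) = 1*(1/6) + 4/B = 1/6 + 4/B)
O(l) = 2*l (O(l) = l + l*1 = l + l = 2*l)
O(P(G(g(1)), -1))*(-299 - 403) = (2*5)*(-299 - 403) = 10*(-702) = -7020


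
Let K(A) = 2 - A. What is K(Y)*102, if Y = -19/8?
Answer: 1785/4 ≈ 446.25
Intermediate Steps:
Y = -19/8 (Y = -19*⅛ = -19/8 ≈ -2.3750)
K(Y)*102 = (2 - 1*(-19/8))*102 = (2 + 19/8)*102 = (35/8)*102 = 1785/4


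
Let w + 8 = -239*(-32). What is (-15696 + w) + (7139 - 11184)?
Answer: -12101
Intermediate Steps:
w = 7640 (w = -8 - 239*(-32) = -8 + 7648 = 7640)
(-15696 + w) + (7139 - 11184) = (-15696 + 7640) + (7139 - 11184) = -8056 - 4045 = -12101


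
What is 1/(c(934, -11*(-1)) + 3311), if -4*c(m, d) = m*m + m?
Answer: -2/430023 ≈ -4.6509e-6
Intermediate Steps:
c(m, d) = -m/4 - m²/4 (c(m, d) = -(m*m + m)/4 = -(m² + m)/4 = -(m + m²)/4 = -m/4 - m²/4)
1/(c(934, -11*(-1)) + 3311) = 1/(-¼*934*(1 + 934) + 3311) = 1/(-¼*934*935 + 3311) = 1/(-436645/2 + 3311) = 1/(-430023/2) = -2/430023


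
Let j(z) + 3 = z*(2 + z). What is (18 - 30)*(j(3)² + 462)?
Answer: -7272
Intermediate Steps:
j(z) = -3 + z*(2 + z)
(18 - 30)*(j(3)² + 462) = (18 - 30)*((-3 + 3² + 2*3)² + 462) = -12*((-3 + 9 + 6)² + 462) = -12*(12² + 462) = -12*(144 + 462) = -12*606 = -7272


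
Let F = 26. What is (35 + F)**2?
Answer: 3721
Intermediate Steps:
(35 + F)**2 = (35 + 26)**2 = 61**2 = 3721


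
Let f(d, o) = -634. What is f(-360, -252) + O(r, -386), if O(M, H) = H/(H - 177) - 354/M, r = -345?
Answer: -40937506/64745 ≈ -632.29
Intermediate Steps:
O(M, H) = -354/M + H/(-177 + H) (O(M, H) = H/(-177 + H) - 354/M = -354/M + H/(-177 + H))
f(-360, -252) + O(r, -386) = -634 + (62658 - 354*(-386) - 386*(-345))/((-345)*(-177 - 386)) = -634 - 1/345*(62658 + 136644 + 133170)/(-563) = -634 - 1/345*(-1/563)*332472 = -634 + 110824/64745 = -40937506/64745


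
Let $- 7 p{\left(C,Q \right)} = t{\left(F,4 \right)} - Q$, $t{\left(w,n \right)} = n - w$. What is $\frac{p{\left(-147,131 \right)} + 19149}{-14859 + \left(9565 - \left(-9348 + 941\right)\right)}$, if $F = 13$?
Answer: $\frac{19169}{3113} \approx 6.1577$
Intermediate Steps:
$p{\left(C,Q \right)} = \frac{9}{7} + \frac{Q}{7}$ ($p{\left(C,Q \right)} = - \frac{\left(4 - 13\right) - Q}{7} = - \frac{-9 - Q}{7} = \frac{9}{7} + \frac{Q}{7}$)
$\frac{p{\left(-147,131 \right)} + 19149}{-14859 + \left(9565 - \left(-9348 + 941\right)\right)} = \frac{\left(\frac{9}{7} + \frac{1}{7} \cdot 131\right) + 19149}{-14859 + \left(9565 - \left(-9348 + 941\right)\right)} = \frac{\left(\frac{9}{7} + \frac{131}{7}\right) + 19149}{-14859 + \left(9565 - -8407\right)} = \frac{20 + 19149}{-14859 + \left(9565 + 8407\right)} = \frac{19169}{-14859 + 17972} = \frac{19169}{3113}$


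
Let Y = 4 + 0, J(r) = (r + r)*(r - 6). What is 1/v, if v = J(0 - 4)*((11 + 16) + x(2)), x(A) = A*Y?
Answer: 1/2800 ≈ 0.00035714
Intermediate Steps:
J(r) = 2*r*(-6 + r) (J(r) = (2*r)*(-6 + r) = 2*r*(-6 + r))
Y = 4
x(A) = 4*A (x(A) = A*4 = 4*A)
v = 2800 (v = (2*(0 - 4)*(-6 + (0 - 4)))*((11 + 16) + 4*2) = (2*(-4)*(-6 - 4))*(27 + 8) = (2*(-4)*(-10))*35 = 80*35 = 2800)
1/v = 1/2800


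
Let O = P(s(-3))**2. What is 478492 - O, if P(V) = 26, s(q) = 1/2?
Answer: 477816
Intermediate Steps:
s(q) = 1/2
O = 676 (O = 26**2 = 676)
478492 - O = 478492 - 1*676 = 478492 - 676 = 477816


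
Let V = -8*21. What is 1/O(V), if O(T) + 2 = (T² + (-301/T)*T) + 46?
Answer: 1/27967 ≈ 3.5756e-5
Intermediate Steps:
V = -168
O(T) = -257 + T² (O(T) = -2 + ((T² + (-301/T)*T) + 46) = -2 + ((T² - 301) + 46) = -2 + ((-301 + T²) + 46) = -2 + (-255 + T²) = -257 + T²)
1/O(V) = 1/(-257 + (-168)²) = 1/(-257 + 28224) = 1/27967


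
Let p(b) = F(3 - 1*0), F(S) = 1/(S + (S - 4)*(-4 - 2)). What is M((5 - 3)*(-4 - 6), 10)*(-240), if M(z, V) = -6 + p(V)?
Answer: 4240/3 ≈ 1413.3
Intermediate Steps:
F(S) = 1/(24 - 5*S) (F(S) = 1/(S + (-4 + S)*(-6)) = 1/(S + (24 - 6*S)) = 1/(24 - 5*S))
p(b) = ⅑ (p(b) = -1/(-24 + 5*(3 - 1*0)) = -1/(-24 + 5*(3 + 0)) = -1/(-24 + 5*3) = -1/(-24 + 15) = -1/(-9) = -1*(-⅑) = ⅑)
M(z, V) = -53/9 (M(z, V) = -6 + ⅑ = -53/9)
M((5 - 3)*(-4 - 6), 10)*(-240) = -53/9*(-240) = 4240/3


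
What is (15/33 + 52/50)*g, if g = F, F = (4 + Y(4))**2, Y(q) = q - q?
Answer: 6576/275 ≈ 23.913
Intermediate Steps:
Y(q) = 0
F = 16 (F = (4 + 0)**2 = 4**2 = 16)
g = 16
(15/33 + 52/50)*g = (15/33 + 52/50)*16 = (15*(1/33) + 52*(1/50))*16 = (5/11 + 26/25)*16 = (411/275)*16 = 6576/275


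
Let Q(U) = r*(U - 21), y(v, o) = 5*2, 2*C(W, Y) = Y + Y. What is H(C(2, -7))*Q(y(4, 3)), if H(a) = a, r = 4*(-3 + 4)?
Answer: 308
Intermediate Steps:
C(W, Y) = Y (C(W, Y) = (Y + Y)/2 = (2*Y)/2 = Y)
r = 4 (r = 4*1 = 4)
y(v, o) = 10
Q(U) = -84 + 4*U (Q(U) = 4*(U - 21) = 4*(-21 + U) = -84 + 4*U)
H(C(2, -7))*Q(y(4, 3)) = -7*(-84 + 4*10) = -7*(-84 + 40) = -7*(-44) = 308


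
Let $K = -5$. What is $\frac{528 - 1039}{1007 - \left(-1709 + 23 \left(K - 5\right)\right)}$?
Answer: $- \frac{511}{2946} \approx -0.17346$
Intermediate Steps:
$\frac{528 - 1039}{1007 - \left(-1709 + 23 \left(K - 5\right)\right)} = \frac{528 - 1039}{1007 + \left(- 23 \left(-5 - 5\right) + 1709\right)} = - \frac{511}{1007 + \left(\left(-23\right) \left(-10\right) + 1709\right)} = - \frac{511}{1007 + \left(230 + 1709\right)} = - \frac{511}{1007 + 1939} = - \frac{511}{2946}$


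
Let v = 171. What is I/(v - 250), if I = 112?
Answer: -112/79 ≈ -1.4177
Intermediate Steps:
I/(v - 250) = 112/(171 - 250) = 112/(-79) = 112*(-1/79) = -112/79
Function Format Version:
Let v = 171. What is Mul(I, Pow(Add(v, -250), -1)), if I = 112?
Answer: Rational(-112, 79) ≈ -1.4177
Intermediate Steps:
Mul(I, Pow(Add(v, -250), -1)) = Mul(112, Pow(Add(171, -250), -1)) = Mul(112, Pow(-79, -1)) = Mul(112, Rational(-1, 79)) = Rational(-112, 79)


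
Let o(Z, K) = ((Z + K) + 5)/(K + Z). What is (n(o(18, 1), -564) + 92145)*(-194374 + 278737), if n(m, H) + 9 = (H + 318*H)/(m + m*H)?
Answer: 8776283143089/1126 ≈ 7.7942e+9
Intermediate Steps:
o(Z, K) = (5 + K + Z)/(K + Z) (o(Z, K) = ((K + Z) + 5)/(K + Z) = (5 + K + Z)/(K + Z))
n(m, H) = -9 + 319*H/(m + H*m) (n(m, H) = -9 + (H + 318*H)/(m + m*H) = -9 + (319*H)/(m + H*m) = -9 + 319*H/(m + H*m))
(n(o(18, 1), -564) + 92145)*(-194374 + 278737) = ((-9*(5 + 1 + 18)/(1 + 18) + 319*(-564) - 9*(-564)*(5 + 1 + 18)/(1 + 18))/((((5 + 1 + 18)/(1 + 18)))*(1 - 564)) + 92145)*(-194374 + 278737) = ((-9*24/19 - 179916 - 9*(-564)*24/19)/((24/19)*(-563)) + 92145)*84363 = (-1/563*(-9*24/19 - 179916 - 9*(-564)*(1/19)*24)/((1/19)*24) + 92145)*84363 = (-1/563*(-9*24/19 - 179916 - 9*(-564)*24/19)/(24/19) + 92145)*84363 = ((19/24)*(-1/563)*(-216/19 - 179916 + 121824/19) + 92145)*84363 = ((19/24)*(-1/563)*(-3296796/19) + 92145)*84363 = (274733/1126 + 92145)*84363 = (104030003/1126)*84363 = 8776283143089/1126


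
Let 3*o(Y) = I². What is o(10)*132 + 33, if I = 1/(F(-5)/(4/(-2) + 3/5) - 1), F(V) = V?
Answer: 3212/81 ≈ 39.654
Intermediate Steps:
I = 7/18 (I = 1/(-5/(4/(-2) + 3/5) - 1) = 1/(-5/(4*(-½) + 3*(⅕)) - 1) = 1/(-5/(-2 + ⅗) - 1) = 1/(-5/(-7/5) - 1) = 1/(-5*(-5/7) - 1) = 1/(25/7 - 1) = 1/(18/7) = 7/18 ≈ 0.38889)
o(Y) = 49/972 (o(Y) = (7/18)²/3 = (⅓)*(49/324) = 49/972)
o(10)*132 + 33 = (49/972)*132 + 33 = 539/81 + 33 = 3212/81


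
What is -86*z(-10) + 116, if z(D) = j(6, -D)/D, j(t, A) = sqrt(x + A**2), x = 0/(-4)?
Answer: 202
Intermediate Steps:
x = 0 (x = 0*(-1/4) = 0)
j(t, A) = sqrt(A**2) (j(t, A) = sqrt(0 + A**2) = sqrt(A**2))
z(D) = sqrt(D**2)/D (z(D) = sqrt((-D)**2)/D = sqrt(D**2)/D)
-86*z(-10) + 116 = -86*sqrt((-10)**2)/(-10) + 116 = -(-43)*sqrt(100)/5 + 116 = -(-43)*10/5 + 116 = -86*(-1) + 116 = 86 + 116 = 202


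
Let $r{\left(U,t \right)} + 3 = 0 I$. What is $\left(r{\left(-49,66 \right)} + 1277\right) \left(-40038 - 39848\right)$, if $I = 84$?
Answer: $-101774764$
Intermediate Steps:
$r{\left(U,t \right)} = -3$ ($r{\left(U,t \right)} = -3 + 0 \cdot 84 = -3 + 0 = -3$)
$\left(r{\left(-49,66 \right)} + 1277\right) \left(-40038 - 39848\right) = \left(-3 + 1277\right) \left(-40038 - 39848\right) = 1274 \left(-79886\right) = -101774764$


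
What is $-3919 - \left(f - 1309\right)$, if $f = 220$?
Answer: $-2830$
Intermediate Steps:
$-3919 - \left(f - 1309\right) = -3919 - \left(220 - 1309\right) = -3919 - -1089 = -3919 + 1089 = -2830$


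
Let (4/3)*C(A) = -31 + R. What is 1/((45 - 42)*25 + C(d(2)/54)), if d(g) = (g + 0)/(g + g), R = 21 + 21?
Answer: 4/333 ≈ 0.012012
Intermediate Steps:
R = 42
d(g) = ½ (d(g) = g/((2*g)) = g*(1/(2*g)) = ½)
C(A) = 33/4 (C(A) = 3*(-31 + 42)/4 = (¾)*11 = 33/4)
1/((45 - 42)*25 + C(d(2)/54)) = 1/((45 - 42)*25 + 33/4) = 1/(3*25 + 33/4) = 1/(75 + 33/4) = 1/(333/4) = 4/333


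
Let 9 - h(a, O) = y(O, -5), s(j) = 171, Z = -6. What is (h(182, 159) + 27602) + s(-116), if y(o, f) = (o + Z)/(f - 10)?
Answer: 138961/5 ≈ 27792.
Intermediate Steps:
y(o, f) = (-6 + o)/(-10 + f) (y(o, f) = (o - 6)/(f - 10) = (-6 + o)/(-10 + f))
h(a, O) = 43/5 + O/15 (h(a, O) = 9 - (-6 + O)/(-10 - 5) = 9 - (-6 + O)/(-15) = 9 - (-1)*(-6 + O)/15 = 9 - (2/5 - O/15) = 9 + (-2/5 + O/15) = 43/5 + O/15)
(h(182, 159) + 27602) + s(-116) = ((43/5 + (1/15)*159) + 27602) + 171 = ((43/5 + 53/5) + 27602) + 171 = (96/5 + 27602) + 171 = 138106/5 + 171 = 138961/5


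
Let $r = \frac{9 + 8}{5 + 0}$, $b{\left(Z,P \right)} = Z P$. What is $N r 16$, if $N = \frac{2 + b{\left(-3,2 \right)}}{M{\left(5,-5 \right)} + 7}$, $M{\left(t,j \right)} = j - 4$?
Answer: $\frac{544}{5} \approx 108.8$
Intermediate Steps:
$b{\left(Z,P \right)} = P Z$
$M{\left(t,j \right)} = -4 + j$
$r = \frac{17}{5} \approx 3.4$
$N = 2$ ($N = \frac{2 + 2 \left(-3\right)}{\left(-4 - 5\right) + 7} = \frac{2 - 6}{-9 + 7} = - \frac{4}{-2} = \left(-4\right) \left(- \frac{1}{2}\right) = 2$)
$N r 16 = 2 \cdot \frac{17}{5} \cdot 16 = \frac{34}{5} \cdot 16 = \frac{544}{5}$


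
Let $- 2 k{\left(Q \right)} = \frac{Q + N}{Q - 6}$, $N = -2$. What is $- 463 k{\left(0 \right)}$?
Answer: $\frac{463}{6} \approx 77.167$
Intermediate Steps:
$k{\left(Q \right)} = - \frac{-2 + Q}{2 \left(-6 + Q\right)}$ ($k{\left(Q \right)} = - \frac{\left(Q - 2\right) \frac{1}{Q - 6}}{2} = - \frac{\left(-2 + Q\right) \frac{1}{-6 + Q}}{2} = - \frac{\frac{1}{-6 + Q} \left(-2 + Q\right)}{2} = - \frac{-2 + Q}{2 \left(-6 + Q\right)}$)
$- 463 k{\left(0 \right)} = - 463 \frac{2 - 0}{2 \left(-6 + 0\right)} = - 463 \frac{2 + 0}{2 \left(-6\right)} = - 463 \cdot \frac{1}{2} \left(- \frac{1}{6}\right) 2 = \left(-463\right) \left(- \frac{1}{6}\right) = \frac{463}{6}$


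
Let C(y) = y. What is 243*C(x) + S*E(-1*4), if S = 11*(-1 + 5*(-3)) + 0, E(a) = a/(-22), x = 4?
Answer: 940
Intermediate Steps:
E(a) = -a/22 (E(a) = a*(-1/22) = -a/22)
S = -176 (S = 11*(-1 - 15) + 0 = 11*(-16) + 0 = -176 + 0 = -176)
243*C(x) + S*E(-1*4) = 243*4 - (-8)*(-1*4) = 972 - (-8)*(-4) = 972 - 176*2/11 = 972 - 32 = 940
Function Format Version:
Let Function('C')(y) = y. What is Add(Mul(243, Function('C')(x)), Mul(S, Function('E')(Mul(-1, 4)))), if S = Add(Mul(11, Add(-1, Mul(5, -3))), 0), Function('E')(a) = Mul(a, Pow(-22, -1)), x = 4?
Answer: 940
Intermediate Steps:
Function('E')(a) = Mul(Rational(-1, 22), a) (Function('E')(a) = Mul(a, Rational(-1, 22)) = Mul(Rational(-1, 22), a))
S = -176 (S = Add(Mul(11, Add(-1, -15)), 0) = Add(Mul(11, -16), 0) = Add(-176, 0) = -176)
Add(Mul(243, Function('C')(x)), Mul(S, Function('E')(Mul(-1, 4)))) = Add(Mul(243, 4), Mul(-176, Mul(Rational(-1, 22), Mul(-1, 4)))) = Add(972, Mul(-176, Mul(Rational(-1, 22), -4))) = Add(972, Mul(-176, Rational(2, 11))) = Add(972, -32) = 940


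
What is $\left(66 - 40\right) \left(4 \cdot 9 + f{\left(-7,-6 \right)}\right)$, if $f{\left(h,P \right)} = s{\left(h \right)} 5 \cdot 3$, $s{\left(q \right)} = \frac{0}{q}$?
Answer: $936$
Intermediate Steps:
$s{\left(q \right)} = 0$
$f{\left(h,P \right)} = 0$ ($f{\left(h,P \right)} = 0 \cdot 5 \cdot 3 = 0 \cdot 3 = 0$)
$\left(66 - 40\right) \left(4 \cdot 9 + f{\left(-7,-6 \right)}\right) = \left(66 - 40\right) \left(4 \cdot 9 + 0\right) = \left(66 - 40\right) \left(36 + 0\right) = 26 \cdot 36 = 936$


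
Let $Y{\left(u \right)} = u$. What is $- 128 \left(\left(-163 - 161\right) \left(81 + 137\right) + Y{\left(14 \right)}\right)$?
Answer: $9039104$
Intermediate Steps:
$- 128 \left(\left(-163 - 161\right) \left(81 + 137\right) + Y{\left(14 \right)}\right) = - 128 \left(\left(-163 - 161\right) \left(81 + 137\right) + 14\right) = - 128 \left(\left(-324\right) 218 + 14\right) = - 128 \left(-70632 + 14\right) = \left(-128\right) \left(-70618\right) = 9039104$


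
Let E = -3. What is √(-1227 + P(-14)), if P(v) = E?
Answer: I*√1230 ≈ 35.071*I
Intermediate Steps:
P(v) = -3
√(-1227 + P(-14)) = √(-1227 - 3) = √(-1230) = I*√1230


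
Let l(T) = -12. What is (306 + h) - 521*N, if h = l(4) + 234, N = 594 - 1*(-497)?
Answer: -567883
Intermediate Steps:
N = 1091 (N = 594 + 497 = 1091)
h = 222 (h = -12 + 234 = 222)
(306 + h) - 521*N = (306 + 222) - 521*1091 = 528 - 568411 = -567883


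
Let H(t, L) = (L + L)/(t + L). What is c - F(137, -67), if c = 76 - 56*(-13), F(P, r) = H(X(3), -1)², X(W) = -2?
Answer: 7232/9 ≈ 803.56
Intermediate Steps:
H(t, L) = 2*L/(L + t) (H(t, L) = (2*L)/(L + t) = 2*L/(L + t))
F(P, r) = 4/9 (F(P, r) = (2*(-1)/(-1 - 2))² = (2*(-1)/(-3))² = (2*(-1)*(-⅓))² = (⅔)² = 4/9)
c = 804 (c = 76 + 728 = 804)
c - F(137, -67) = 804 - 1*4/9 = 804 - 4/9 = 7232/9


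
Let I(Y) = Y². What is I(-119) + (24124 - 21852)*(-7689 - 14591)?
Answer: -50605999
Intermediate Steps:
I(-119) + (24124 - 21852)*(-7689 - 14591) = (-119)² + (24124 - 21852)*(-7689 - 14591) = 14161 + 2272*(-22280) = 14161 - 50620160 = -50605999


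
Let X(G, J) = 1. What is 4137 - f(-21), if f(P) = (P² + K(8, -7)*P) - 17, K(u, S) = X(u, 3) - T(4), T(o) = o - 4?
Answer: 3734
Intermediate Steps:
T(o) = -4 + o
K(u, S) = 1 (K(u, S) = 1 - (-4 + 4) = 1 - 1*0 = 1 + 0 = 1)
f(P) = -17 + P + P² (f(P) = (P² + 1*P) - 17 = (P² + P) - 17 = (P + P²) - 17 = -17 + P + P²)
4137 - f(-21) = 4137 - (-17 - 21 + (-21)²) = 4137 - (-17 - 21 + 441) = 4137 - 1*403 = 4137 - 403 = 3734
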